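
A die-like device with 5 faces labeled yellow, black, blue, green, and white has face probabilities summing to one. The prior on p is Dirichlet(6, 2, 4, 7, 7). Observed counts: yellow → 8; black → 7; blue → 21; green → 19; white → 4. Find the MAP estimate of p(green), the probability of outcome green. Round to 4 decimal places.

The posterior is Dirichlet(αᵢ + nᵢ) = Dirichlet(14, 9, 25, 26, 11).
For a Dirichlet(a₁,…,a_K) with all aᵢ > 1, the mode has j-th component (aⱼ − 1)/(Σaᵢ − K).
Here Σaᵢ = 85 and K = 5, so p(green) = (26 − 1)/(85 − 5) = 25/80 ≈ 0.3125.

MAP estimate of p(green) = 0.3125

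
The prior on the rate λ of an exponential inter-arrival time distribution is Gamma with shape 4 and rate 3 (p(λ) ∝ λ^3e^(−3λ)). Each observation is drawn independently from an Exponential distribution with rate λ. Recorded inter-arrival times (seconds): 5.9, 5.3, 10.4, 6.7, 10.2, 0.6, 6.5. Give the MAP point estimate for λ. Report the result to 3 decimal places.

λ̂_MAP = 0.206

The Exponential(rate=λ) likelihood is ∝ λ^n e^(−λΣtᵢ). Here n = 7 and Σtᵢ = 5.9 + 5.3 + 10.4 + 6.7 + 10.2 + 0.6 + 6.5 = 45.6.
Posterior ∝ λ^3e^(−3λ) · λ^7e^(−45.6λ) = λ^10e^(−48.6λ), i.e. Gamma(11, 48.6).
Mode = (a−1)/b = 10/48.6 ≈ 0.206.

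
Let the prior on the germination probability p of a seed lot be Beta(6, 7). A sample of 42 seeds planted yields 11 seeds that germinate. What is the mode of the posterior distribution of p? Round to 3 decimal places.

p̂_MAP = 0.302

Prior: Beta(6, 7).
Data: 11 successes in 42 trials. The binomial likelihood contributes p^11(1−p)^31, so the posterior is Beta(6+11, 7+31) = Beta(17, 38).
For Beta(a, b) with a, b > 1 the mode is (a−1)/(a+b−2) = 16/53 ≈ 0.302.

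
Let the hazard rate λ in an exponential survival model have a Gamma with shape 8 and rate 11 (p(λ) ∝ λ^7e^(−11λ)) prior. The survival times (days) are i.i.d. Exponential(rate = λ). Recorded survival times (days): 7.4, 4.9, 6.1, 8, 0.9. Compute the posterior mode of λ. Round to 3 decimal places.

λ̂_MAP = 0.313

The Exponential(rate=λ) likelihood is ∝ λ^n e^(−λΣtᵢ). Here n = 5 and Σtᵢ = 7.4 + 4.9 + 6.1 + 8 + 0.9 = 27.3.
Posterior ∝ λ^7e^(−11λ) · λ^5e^(−27.3λ) = λ^12e^(−38.3λ), i.e. Gamma(13, 38.3).
Mode = (a−1)/b = 12/38.3 ≈ 0.313.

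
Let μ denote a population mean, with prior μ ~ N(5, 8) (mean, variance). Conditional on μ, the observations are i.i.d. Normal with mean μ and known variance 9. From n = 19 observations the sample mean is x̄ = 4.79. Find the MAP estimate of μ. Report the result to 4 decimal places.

n = 19, x̄ = 4.79.
For a Normal prior and Normal likelihood with known variance, the posterior is Normal; its mode equals its mean, the precision-weighted average.
Prior precision 1/σ₀² = 1/8 = 0.125; data precision n/σ² = 19/9.
μ̂ = (0.125·5 + (19/9)·4.79) / (0.125 + 19/9) = (19327/1800)/(161/72) = 2761/575 ≈ 4.8017.

μ̂_MAP = 4.8017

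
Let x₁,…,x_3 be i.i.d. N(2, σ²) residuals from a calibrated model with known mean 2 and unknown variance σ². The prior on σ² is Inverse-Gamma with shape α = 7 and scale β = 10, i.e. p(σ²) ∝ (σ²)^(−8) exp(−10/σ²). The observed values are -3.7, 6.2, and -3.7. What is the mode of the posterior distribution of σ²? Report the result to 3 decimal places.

σ̂²_MAP = 5.401

Sum of squared deviations about the known mean: SS = (-3.7−2)² + (6.2−2)² + (-3.7−2)² = 82.62.
The Normal likelihood contributes (σ²)^(−n/2) exp(−SS/(2σ²)), so the posterior is Inverse-Gamma(α + n/2, β + SS/2) = Inverse-Gamma(8.5, 51.31).
The mode of Inverse-Gamma(a, b) is b/(a+1) = 51.31/9.5 ≈ 5.401.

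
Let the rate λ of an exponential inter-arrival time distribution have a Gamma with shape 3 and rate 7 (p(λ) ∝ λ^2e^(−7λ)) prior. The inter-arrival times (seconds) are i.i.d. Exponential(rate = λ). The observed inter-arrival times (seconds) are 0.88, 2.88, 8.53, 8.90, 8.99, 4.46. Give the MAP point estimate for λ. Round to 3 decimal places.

λ̂_MAP = 0.192

The Exponential(rate=λ) likelihood is ∝ λ^n e^(−λΣtᵢ). Here n = 6 and Σtᵢ = 0.88 + 2.88 + 8.53 + 8.90 + 8.99 + 4.46 = 34.64.
Posterior ∝ λ^2e^(−7λ) · λ^6e^(−34.64λ) = λ^8e^(−41.64λ), i.e. Gamma(9, 41.64).
Mode = (a−1)/b = 8/41.64 ≈ 0.192.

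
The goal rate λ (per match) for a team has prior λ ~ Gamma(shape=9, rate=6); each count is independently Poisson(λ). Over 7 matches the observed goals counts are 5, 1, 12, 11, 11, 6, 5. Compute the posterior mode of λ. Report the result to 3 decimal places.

Σxᵢ = 5+1+12+11+11+6+5 = 51, with n = 7.
Posterior ∝ λ^8e^(−6λ) · λ^51e^(−7λ) = λ^59e^(−13λ), i.e. Gamma(shape=60, rate=13).
The mode of a Gamma(a, b) with a ≥ 1 (shape–rate) is (a−1)/b = 59/13 ≈ 4.538.

λ̂_MAP = 4.538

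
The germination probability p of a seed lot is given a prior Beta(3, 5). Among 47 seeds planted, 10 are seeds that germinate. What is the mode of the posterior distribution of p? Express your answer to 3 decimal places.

p̂_MAP = 0.226

Prior: Beta(3, 5).
Data: 10 successes in 47 trials. The binomial likelihood contributes p^10(1−p)^37, so the posterior is Beta(3+10, 5+37) = Beta(13, 42).
For Beta(a, b) with a, b > 1 the mode is (a−1)/(a+b−2) = 12/53 ≈ 0.226.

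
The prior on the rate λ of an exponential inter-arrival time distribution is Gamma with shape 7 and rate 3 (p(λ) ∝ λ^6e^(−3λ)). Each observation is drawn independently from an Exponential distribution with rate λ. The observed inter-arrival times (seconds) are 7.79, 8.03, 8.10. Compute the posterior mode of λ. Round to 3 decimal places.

λ̂_MAP = 0.334

The Exponential(rate=λ) likelihood is ∝ λ^n e^(−λΣtᵢ). Here n = 3 and Σtᵢ = 7.79 + 8.03 + 8.10 = 23.92.
Posterior ∝ λ^6e^(−3λ) · λ^3e^(−23.92λ) = λ^9e^(−26.92λ), i.e. Gamma(10, 26.92).
Mode = (a−1)/b = 9/26.92 ≈ 0.334.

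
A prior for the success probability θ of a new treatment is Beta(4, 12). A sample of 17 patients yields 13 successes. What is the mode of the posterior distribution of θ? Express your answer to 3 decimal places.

θ̂_MAP = 0.516

Prior: Beta(4, 12).
Data: 13 successes in 17 trials. The binomial likelihood contributes θ^13(1−θ)^4, so the posterior is Beta(4+13, 12+4) = Beta(17, 16).
For Beta(a, b) with a, b > 1 the mode is (a−1)/(a+b−2) = 16/31 ≈ 0.516.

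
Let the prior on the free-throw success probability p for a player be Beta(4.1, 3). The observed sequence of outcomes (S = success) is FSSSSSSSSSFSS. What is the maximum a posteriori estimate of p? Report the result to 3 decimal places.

Prior: Beta(4.1, 3).
Data: 11 successes in 13 trials (from the sequence). The binomial likelihood contributes p^11(1−p)^2, so the posterior is Beta(4.1+11, 3+2) = Beta(15.1, 5).
For Beta(a, b) with a, b > 1 the mode is (a−1)/(a+b−2) = 14.1/18.1 ≈ 0.779.

p̂_MAP = 0.779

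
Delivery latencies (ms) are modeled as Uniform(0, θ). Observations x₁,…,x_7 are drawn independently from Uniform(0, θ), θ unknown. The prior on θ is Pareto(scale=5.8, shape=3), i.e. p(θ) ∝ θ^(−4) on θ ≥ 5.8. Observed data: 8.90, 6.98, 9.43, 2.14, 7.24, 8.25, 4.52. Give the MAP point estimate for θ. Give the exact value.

The Uniform(0, θ) likelihood is θ^(−n) for θ ≥ max(xᵢ), zero otherwise. Here max(xᵢ) = 9.43.
Posterior ∝ θ^(−4) · θ^(−7) = θ^(−11) on θ ≥ max(5.8, 9.43) = 9.43.
This density is strictly decreasing in θ, so the posterior mode lies at the lower boundary of the support.

θ̂_MAP = 9.43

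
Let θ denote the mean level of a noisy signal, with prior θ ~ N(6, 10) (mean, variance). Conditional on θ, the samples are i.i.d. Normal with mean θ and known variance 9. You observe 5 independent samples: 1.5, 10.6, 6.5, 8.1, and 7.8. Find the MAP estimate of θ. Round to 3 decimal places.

θ̂_MAP = 6.763

n = 5; x̄ = (1.5 + 10.6 + 6.5 + 8.1 + 7.8)/5 = 34.5/5 = 6.9.
For a Normal prior and Normal likelihood with known variance, the posterior is Normal; its mode equals its mean, the precision-weighted average.
Prior precision 1/σ₀² = 1/10 = 0.1; data precision n/σ² = 5/9.
θ̂ = (0.1·6 + (5/9)·6.9) / (0.1 + 5/9) = (133/30)/(59/90) = 399/59 ≈ 6.763.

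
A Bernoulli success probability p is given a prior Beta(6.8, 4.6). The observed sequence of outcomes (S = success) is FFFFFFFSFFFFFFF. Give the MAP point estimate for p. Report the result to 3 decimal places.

Prior: Beta(6.8, 4.6).
Data: 1 success in 15 trials (from the sequence). The binomial likelihood contributes p(1−p)^14, so the posterior is Beta(6.8+1, 4.6+14) = Beta(7.8, 18.6).
For Beta(a, b) with a, b > 1 the mode is (a−1)/(a+b−2) = 6.8/24.4 ≈ 0.279.

p̂_MAP = 0.279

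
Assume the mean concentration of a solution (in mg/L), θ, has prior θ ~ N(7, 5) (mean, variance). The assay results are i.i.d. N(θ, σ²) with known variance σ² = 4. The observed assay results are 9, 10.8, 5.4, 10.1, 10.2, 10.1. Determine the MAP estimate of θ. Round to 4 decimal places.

θ̂_MAP = 9.0000

n = 6; x̄ = (9 + 10.8 + 5.4 + 10.1 + 10.2 + 10.1)/6 = 55.6/6 = 139/15 ≈ 9.2667.
For a Normal prior and Normal likelihood with known variance, the posterior is Normal; its mode equals its mean, the precision-weighted average.
Prior precision 1/σ₀² = 1/5 = 0.2; data precision n/σ² = 6/4 = 1.5.
θ̂ = (0.2·7 + 1.5·(139/15)) / (0.2 + 1.5) = 15.3/1.7 = 9.0000.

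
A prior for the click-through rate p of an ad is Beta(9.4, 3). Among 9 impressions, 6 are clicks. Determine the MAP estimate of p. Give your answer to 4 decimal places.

Prior: Beta(9.4, 3).
Data: 6 successes in 9 trials. The binomial likelihood contributes p^6(1−p)^3, so the posterior is Beta(9.4+6, 3+3) = Beta(15.4, 6).
For Beta(a, b) with a, b > 1 the mode is (a−1)/(a+b−2) = 14.4/19.4 ≈ 0.7423.

p̂_MAP = 0.7423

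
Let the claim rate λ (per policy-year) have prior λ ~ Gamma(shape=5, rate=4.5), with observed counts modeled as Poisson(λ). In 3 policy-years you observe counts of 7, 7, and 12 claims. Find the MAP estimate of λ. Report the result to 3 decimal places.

λ̂_MAP = 4.000

Σxᵢ = 7+7+12 = 26, with n = 3.
Posterior ∝ λ^4e^(−4.5λ) · λ^26e^(−3λ) = λ^30e^(−7.5λ), i.e. Gamma(shape=31, rate=7.5).
The mode of a Gamma(a, b) with a ≥ 1 (shape–rate) is (a−1)/b = 30/7.5 ≈ 4.000.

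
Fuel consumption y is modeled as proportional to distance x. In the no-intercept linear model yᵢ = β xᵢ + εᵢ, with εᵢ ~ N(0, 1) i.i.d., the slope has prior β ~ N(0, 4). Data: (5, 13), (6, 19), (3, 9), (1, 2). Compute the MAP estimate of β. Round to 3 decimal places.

β̂_MAP = 2.919

log p(β | y) = −Σ(yᵢ − βxᵢ)²/(2·1) − β²/(2·4) + const.
Setting the derivative to zero: Σxᵢ(yᵢ − βxᵢ)/1 − β/4 = 0, so β = Σxᵢyᵢ / (Σxᵢ² + σ²/τ²).
Σxᵢyᵢ = 5·13 + 6·19 + 3·9 + 1·2 = 208; Σxᵢ² = 71; σ²/τ² = 0.25.
β̂_MAP = 208 / (71 + 0.25) = 208/71.25 ≈ 2.919.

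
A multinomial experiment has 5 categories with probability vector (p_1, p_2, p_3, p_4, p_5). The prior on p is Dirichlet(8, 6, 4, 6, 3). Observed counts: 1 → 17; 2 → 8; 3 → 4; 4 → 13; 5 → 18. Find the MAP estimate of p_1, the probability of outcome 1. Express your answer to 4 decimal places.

The posterior is Dirichlet(αᵢ + nᵢ) = Dirichlet(25, 14, 8, 19, 21).
For a Dirichlet(a₁,…,a_K) with all aᵢ > 1, the mode has j-th component (aⱼ − 1)/(Σaᵢ − K).
Here Σaᵢ = 87 and K = 5, so p_1 = (25 − 1)/(87 − 5) = 24/82 ≈ 0.2927.

MAP estimate: 0.2927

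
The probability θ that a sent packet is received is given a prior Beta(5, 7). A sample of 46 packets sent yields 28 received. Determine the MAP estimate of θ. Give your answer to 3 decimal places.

θ̂_MAP = 0.571

Prior: Beta(5, 7).
Data: 28 successes in 46 trials. The binomial likelihood contributes θ^28(1−θ)^18, so the posterior is Beta(5+28, 7+18) = Beta(33, 25).
For Beta(a, b) with a, b > 1 the mode is (a−1)/(a+b−2) = 32/56 ≈ 0.571.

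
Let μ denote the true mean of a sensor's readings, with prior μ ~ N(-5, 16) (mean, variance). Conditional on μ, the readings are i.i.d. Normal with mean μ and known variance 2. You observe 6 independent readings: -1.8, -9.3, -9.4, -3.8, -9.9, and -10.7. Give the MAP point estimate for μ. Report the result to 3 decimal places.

n = 6; x̄ = ((-1.8) + (-9.3) + (-9.4) + (-3.8) + (-9.9) + (-10.7))/6 = -44.9/6 = -449/60 ≈ -7.4833.
For a Normal prior and Normal likelihood with known variance, the posterior is Normal; its mode equals its mean, the precision-weighted average.
Prior precision 1/σ₀² = 1/16 = 0.0625; data precision n/σ² = 6/2 = 3.
μ̂ = (0.0625·(-5) + 3·(-449/60)) / (0.0625 + 3) = (-22.7625)/3.0625 = -1821/245 ≈ -7.433.

μ̂_MAP = -7.433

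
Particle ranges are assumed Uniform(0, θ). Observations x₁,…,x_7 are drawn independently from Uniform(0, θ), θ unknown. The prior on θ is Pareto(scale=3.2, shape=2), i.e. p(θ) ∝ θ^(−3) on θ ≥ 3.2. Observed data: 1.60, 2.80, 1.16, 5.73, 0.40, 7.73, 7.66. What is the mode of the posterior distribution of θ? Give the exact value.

The Uniform(0, θ) likelihood is θ^(−n) for θ ≥ max(xᵢ), zero otherwise. Here max(xᵢ) = 7.73.
Posterior ∝ θ^(−3) · θ^(−7) = θ^(−10) on θ ≥ max(3.2, 7.73) = 7.73.
This density is strictly decreasing in θ, so the posterior mode lies at the lower boundary of the support.

θ̂_MAP = 7.73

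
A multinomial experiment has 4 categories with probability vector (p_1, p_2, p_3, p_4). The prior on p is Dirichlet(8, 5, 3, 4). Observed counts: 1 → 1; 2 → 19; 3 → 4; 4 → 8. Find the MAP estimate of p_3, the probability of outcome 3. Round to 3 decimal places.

MAP estimate: 0.125

The posterior is Dirichlet(αᵢ + nᵢ) = Dirichlet(9, 24, 7, 12).
For a Dirichlet(a₁,…,a_K) with all aᵢ > 1, the mode has j-th component (aⱼ − 1)/(Σaᵢ − K).
Here Σaᵢ = 52 and K = 4, so p_3 = (7 − 1)/(52 − 4) = 6/48 ≈ 0.125.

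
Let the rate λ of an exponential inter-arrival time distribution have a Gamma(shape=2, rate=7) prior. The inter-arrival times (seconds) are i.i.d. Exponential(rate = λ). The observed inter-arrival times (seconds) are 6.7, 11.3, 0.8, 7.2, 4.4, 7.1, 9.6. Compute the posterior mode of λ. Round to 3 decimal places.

λ̂_MAP = 0.148

The Exponential(rate=λ) likelihood is ∝ λ^n e^(−λΣtᵢ). Here n = 7 and Σtᵢ = 6.7 + 11.3 + 0.8 + 7.2 + 4.4 + 7.1 + 9.6 = 47.1.
Posterior ∝ λe^(−7λ) · λ^7e^(−47.1λ) = λ^8e^(−54.1λ), i.e. Gamma(9, 54.1).
Mode = (a−1)/b = 8/54.1 ≈ 0.148.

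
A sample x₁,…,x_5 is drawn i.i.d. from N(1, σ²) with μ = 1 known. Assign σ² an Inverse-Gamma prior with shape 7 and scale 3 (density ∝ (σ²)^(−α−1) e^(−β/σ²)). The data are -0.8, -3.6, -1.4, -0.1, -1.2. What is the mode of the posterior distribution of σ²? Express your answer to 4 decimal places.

Sum of squared deviations about the known mean: SS = (-0.8−1)² + (-3.6−1)² + (-1.4−1)² + (-0.1−1)² + (-1.2−1)² = 36.21.
The Normal likelihood contributes (σ²)^(−n/2) exp(−SS/(2σ²)), so the posterior is Inverse-Gamma(α + n/2, β + SS/2) = Inverse-Gamma(9.5, 21.105).
The mode of Inverse-Gamma(a, b) is b/(a+1) = 21.105/10.5 ≈ 2.0100.

σ̂²_MAP = 2.0100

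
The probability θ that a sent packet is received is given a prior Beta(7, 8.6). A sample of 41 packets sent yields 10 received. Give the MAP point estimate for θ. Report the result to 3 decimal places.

θ̂_MAP = 0.293

Prior: Beta(7, 8.6).
Data: 10 successes in 41 trials. The binomial likelihood contributes θ^10(1−θ)^31, so the posterior is Beta(7+10, 8.6+31) = Beta(17, 39.6).
For Beta(a, b) with a, b > 1 the mode is (a−1)/(a+b−2) = 16/54.6 ≈ 0.293.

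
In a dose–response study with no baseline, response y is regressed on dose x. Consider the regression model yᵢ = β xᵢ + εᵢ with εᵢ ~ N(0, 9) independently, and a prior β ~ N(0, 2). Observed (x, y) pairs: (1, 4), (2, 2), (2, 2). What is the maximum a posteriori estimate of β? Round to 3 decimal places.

log p(β | y) = −Σ(yᵢ − βxᵢ)²/(2·9) − β²/(2·2) + const.
Setting the derivative to zero: Σxᵢ(yᵢ − βxᵢ)/9 − β/2 = 0, so β = Σxᵢyᵢ / (Σxᵢ² + σ²/τ²).
Σxᵢyᵢ = 1·4 + 2·2 + 2·2 = 12; Σxᵢ² = 9; σ²/τ² = 4.5.
β̂_MAP = 12 / (9 + 4.5) = 12/13.5 ≈ 0.889.

β̂_MAP = 0.889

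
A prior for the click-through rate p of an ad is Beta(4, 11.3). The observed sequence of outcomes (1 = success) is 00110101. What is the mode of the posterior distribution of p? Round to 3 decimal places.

Prior: Beta(4, 11.3).
Data: 4 successes in 8 trials (from the sequence). The binomial likelihood contributes p^4(1−p)^4, so the posterior is Beta(4+4, 11.3+4) = Beta(8, 15.3).
For Beta(a, b) with a, b > 1 the mode is (a−1)/(a+b−2) = 7/21.3 ≈ 0.329.

p̂_MAP = 0.329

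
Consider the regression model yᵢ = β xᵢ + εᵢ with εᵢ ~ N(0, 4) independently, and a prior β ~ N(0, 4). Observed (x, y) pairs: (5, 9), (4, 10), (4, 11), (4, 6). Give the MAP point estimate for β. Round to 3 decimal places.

β̂_MAP = 2.068

log p(β | y) = −Σ(yᵢ − βxᵢ)²/(2·4) − β²/(2·4) + const.
Setting the derivative to zero: Σxᵢ(yᵢ − βxᵢ)/4 − β/4 = 0, so β = Σxᵢyᵢ / (Σxᵢ² + σ²/τ²).
Σxᵢyᵢ = 5·9 + 4·10 + 4·11 + 4·6 = 153; Σxᵢ² = 73; σ²/τ² = 1.
β̂_MAP = 153 / (73 + 1) = 153/74 ≈ 2.068.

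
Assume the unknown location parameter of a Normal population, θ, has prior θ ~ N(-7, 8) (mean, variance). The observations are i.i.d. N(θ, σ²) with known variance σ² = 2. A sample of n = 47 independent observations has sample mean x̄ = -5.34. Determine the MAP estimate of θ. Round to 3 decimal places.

θ̂_MAP = -5.349

n = 47, x̄ = -5.34.
For a Normal prior and Normal likelihood with known variance, the posterior is Normal; its mode equals its mean, the precision-weighted average.
Prior precision 1/σ₀² = 1/8 = 0.125; data precision n/σ² = 47/2 = 23.5.
θ̂ = (0.125·(-7) + 23.5·(-5.34)) / (0.125 + 23.5) = (-126.365)/23.625 = -25273/4725 ≈ -5.349.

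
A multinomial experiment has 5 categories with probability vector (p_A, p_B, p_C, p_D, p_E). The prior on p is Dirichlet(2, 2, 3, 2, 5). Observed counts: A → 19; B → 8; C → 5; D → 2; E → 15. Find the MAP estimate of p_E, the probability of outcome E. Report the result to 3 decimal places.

The posterior is Dirichlet(αᵢ + nᵢ) = Dirichlet(21, 10, 8, 4, 20).
For a Dirichlet(a₁,…,a_K) with all aᵢ > 1, the mode has j-th component (aⱼ − 1)/(Σaᵢ − K).
Here Σaᵢ = 63 and K = 5, so p_E = (20 − 1)/(63 − 5) = 19/58 ≈ 0.328.

MAP estimate of p_E = 0.328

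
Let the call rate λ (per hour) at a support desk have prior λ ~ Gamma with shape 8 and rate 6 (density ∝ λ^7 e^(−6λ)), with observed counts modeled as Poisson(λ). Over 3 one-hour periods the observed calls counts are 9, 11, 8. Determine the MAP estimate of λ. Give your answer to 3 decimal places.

λ̂_MAP = 3.889

Σxᵢ = 9+11+8 = 28, with n = 3.
Posterior ∝ λ^7e^(−6λ) · λ^28e^(−3λ) = λ^35e^(−9λ), i.e. Gamma(shape=36, rate=9).
The mode of a Gamma(a, b) with a ≥ 1 (shape–rate) is (a−1)/b = 35/9 ≈ 3.889.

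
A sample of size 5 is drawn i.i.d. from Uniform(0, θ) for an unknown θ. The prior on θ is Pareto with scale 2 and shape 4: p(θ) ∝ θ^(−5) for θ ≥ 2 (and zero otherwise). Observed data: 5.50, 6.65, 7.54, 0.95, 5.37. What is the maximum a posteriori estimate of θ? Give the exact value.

The Uniform(0, θ) likelihood is θ^(−n) for θ ≥ max(xᵢ), zero otherwise. Here max(xᵢ) = 7.54.
Posterior ∝ θ^(−5) · θ^(−5) = θ^(−10) on θ ≥ max(2, 7.54) = 7.54.
This density is strictly decreasing in θ, so the posterior mode lies at the lower boundary of the support.

θ̂_MAP = 7.54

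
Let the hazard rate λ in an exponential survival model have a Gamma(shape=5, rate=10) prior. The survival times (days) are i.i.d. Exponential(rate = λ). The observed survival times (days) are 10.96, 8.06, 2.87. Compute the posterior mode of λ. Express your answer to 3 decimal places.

λ̂_MAP = 0.220

The Exponential(rate=λ) likelihood is ∝ λ^n e^(−λΣtᵢ). Here n = 3 and Σtᵢ = 10.96 + 8.06 + 2.87 = 21.89.
Posterior ∝ λ^4e^(−10λ) · λ^3e^(−21.89λ) = λ^7e^(−31.89λ), i.e. Gamma(8, 31.89).
Mode = (a−1)/b = 7/31.89 ≈ 0.220.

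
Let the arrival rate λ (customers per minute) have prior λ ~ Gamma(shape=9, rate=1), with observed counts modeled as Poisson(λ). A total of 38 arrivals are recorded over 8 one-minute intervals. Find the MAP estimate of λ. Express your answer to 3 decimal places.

Σxᵢ = 38, n = 8.
Posterior ∝ λ^8e^(−1λ) · λ^38e^(−8λ) = λ^46e^(−9λ), i.e. Gamma(shape=47, rate=9).
The mode of a Gamma(a, b) with a ≥ 1 (shape–rate) is (a−1)/b = 46/9 ≈ 5.111.

λ̂_MAP = 5.111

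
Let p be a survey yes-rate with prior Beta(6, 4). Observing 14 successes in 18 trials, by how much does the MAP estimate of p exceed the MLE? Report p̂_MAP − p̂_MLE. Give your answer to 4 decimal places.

MAP − MLE = -0.0470

Posterior is Beta(20, 8); MAP = (20−1)/(28−2) = 19/26 ≈ 0.73077.
MLE ignores the prior: p̂_MLE = k/n = 14/18 ≈ 0.77778.
Difference = 19/26 − 14/18 = -11/234 ≈ -0.0470.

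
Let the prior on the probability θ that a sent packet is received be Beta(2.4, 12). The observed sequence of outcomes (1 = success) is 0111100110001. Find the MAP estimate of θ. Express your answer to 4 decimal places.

Prior: Beta(2.4, 12).
Data: 7 successes in 13 trials (from the sequence). The binomial likelihood contributes θ^7(1−θ)^6, so the posterior is Beta(2.4+7, 12+6) = Beta(9.4, 18).
For Beta(a, b) with a, b > 1 the mode is (a−1)/(a+b−2) = 8.4/25.4 ≈ 0.3307.

θ̂_MAP = 0.3307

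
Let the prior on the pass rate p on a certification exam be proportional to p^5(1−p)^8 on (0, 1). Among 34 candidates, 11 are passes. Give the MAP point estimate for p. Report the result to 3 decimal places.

p̂_MAP = 0.340

The prior density ∝ p^5(1−p)^8 is the kernel of Beta(6, 9).
Data: 11 successes in 34 trials. The binomial likelihood contributes p^11(1−p)^23, so the posterior is Beta(6+11, 9+23) = Beta(17, 32).
For Beta(a, b) with a, b > 1 the mode is (a−1)/(a+b−2) = 16/47 ≈ 0.340.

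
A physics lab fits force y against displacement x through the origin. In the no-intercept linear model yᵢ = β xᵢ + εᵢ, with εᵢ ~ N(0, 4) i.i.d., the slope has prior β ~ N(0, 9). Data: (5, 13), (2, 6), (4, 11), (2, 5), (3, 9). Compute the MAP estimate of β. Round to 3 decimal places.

log p(β | y) = −Σ(yᵢ − βxᵢ)²/(2·4) − β²/(2·9) + const.
Setting the derivative to zero: Σxᵢ(yᵢ − βxᵢ)/4 − β/9 = 0, so β = Σxᵢyᵢ / (Σxᵢ² + σ²/τ²).
Σxᵢyᵢ = 5·13 + 2·6 + 4·11 + 2·5 + 3·9 = 158; Σxᵢ² = 58; σ²/τ² = 4/9.
β̂_MAP = 158 / (58 + 4/9) = 158/(526/9) = 711/263 ≈ 2.703.

β̂_MAP = 2.703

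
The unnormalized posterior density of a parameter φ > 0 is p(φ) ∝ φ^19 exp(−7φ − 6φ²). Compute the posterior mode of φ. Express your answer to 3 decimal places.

ℓ'(φ) = 19/φ − 7 − 12φ. Setting this to zero and multiplying by φ: 12φ² + 7φ − 19 = 0.
φ = (−7 + √(7² + 4·12·19)) / (2·12) = (−7 + √961) / 24 = (−7 + 31)/24 = 1.
ℓ''(φ) = −19/φ² − 12 < 0, confirming a maximum.

φ̂_MAP = 1.000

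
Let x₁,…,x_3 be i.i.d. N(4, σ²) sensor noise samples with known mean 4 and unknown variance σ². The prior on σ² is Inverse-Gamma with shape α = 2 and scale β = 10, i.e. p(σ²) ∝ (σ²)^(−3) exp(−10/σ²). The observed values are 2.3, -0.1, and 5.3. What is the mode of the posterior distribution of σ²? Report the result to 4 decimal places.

Sum of squared deviations about the known mean: SS = (2.3−4)² + (-0.1−4)² + (5.3−4)² = 21.39.
The Normal likelihood contributes (σ²)^(−n/2) exp(−SS/(2σ²)), so the posterior is Inverse-Gamma(α + n/2, β + SS/2) = Inverse-Gamma(3.5, 20.695).
The mode of Inverse-Gamma(a, b) is b/(a+1) = 20.695/4.5 ≈ 4.5989.

σ̂²_MAP = 4.5989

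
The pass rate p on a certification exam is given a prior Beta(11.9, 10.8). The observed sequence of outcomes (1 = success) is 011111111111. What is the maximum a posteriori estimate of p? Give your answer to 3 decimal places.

p̂_MAP = 0.670

Prior: Beta(11.9, 10.8).
Data: 11 successes in 12 trials (from the sequence). The binomial likelihood contributes p^11(1−p)^1, so the posterior is Beta(11.9+11, 10.8+1) = Beta(22.9, 11.8).
For Beta(a, b) with a, b > 1 the mode is (a−1)/(a+b−2) = 21.9/32.7 ≈ 0.670.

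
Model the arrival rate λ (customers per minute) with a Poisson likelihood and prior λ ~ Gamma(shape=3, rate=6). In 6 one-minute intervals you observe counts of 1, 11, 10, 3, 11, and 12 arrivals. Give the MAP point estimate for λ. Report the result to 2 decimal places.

Σxᵢ = 1+11+10+3+11+12 = 48, with n = 6.
Posterior ∝ λ^2e^(−6λ) · λ^48e^(−6λ) = λ^50e^(−12λ), i.e. Gamma(shape=51, rate=12).
The mode of a Gamma(a, b) with a ≥ 1 (shape–rate) is (a−1)/b = 50/12 ≈ 4.17.

λ̂_MAP = 4.17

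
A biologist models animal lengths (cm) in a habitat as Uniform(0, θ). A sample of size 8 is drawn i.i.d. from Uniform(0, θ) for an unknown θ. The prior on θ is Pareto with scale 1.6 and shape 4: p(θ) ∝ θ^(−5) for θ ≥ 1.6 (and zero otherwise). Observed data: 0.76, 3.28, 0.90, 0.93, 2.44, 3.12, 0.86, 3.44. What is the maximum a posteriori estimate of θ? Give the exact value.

θ̂_MAP = 3.44

The Uniform(0, θ) likelihood is θ^(−n) for θ ≥ max(xᵢ), zero otherwise. Here max(xᵢ) = 3.44.
Posterior ∝ θ^(−5) · θ^(−8) = θ^(−13) on θ ≥ max(1.6, 3.44) = 3.44.
This density is strictly decreasing in θ, so the posterior mode lies at the lower boundary of the support.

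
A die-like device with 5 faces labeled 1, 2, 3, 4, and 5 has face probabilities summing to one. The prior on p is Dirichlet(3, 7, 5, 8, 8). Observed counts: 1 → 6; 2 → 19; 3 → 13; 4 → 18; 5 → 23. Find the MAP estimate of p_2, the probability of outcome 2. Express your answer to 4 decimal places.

MAP estimate: 0.2381

The posterior is Dirichlet(αᵢ + nᵢ) = Dirichlet(9, 26, 18, 26, 31).
For a Dirichlet(a₁,…,a_K) with all aᵢ > 1, the mode has j-th component (aⱼ − 1)/(Σaᵢ − K).
Here Σaᵢ = 110 and K = 5, so p_2 = (26 − 1)/(110 − 5) = 25/105 ≈ 0.2381.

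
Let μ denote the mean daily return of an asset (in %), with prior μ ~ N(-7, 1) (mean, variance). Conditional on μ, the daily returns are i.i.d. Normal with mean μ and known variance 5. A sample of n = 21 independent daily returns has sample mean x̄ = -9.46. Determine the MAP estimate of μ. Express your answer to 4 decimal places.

μ̂_MAP = -8.9869

n = 21, x̄ = -9.46.
For a Normal prior and Normal likelihood with known variance, the posterior is Normal; its mode equals its mean, the precision-weighted average.
Prior precision 1/σ₀² = 1/1 = 1; data precision n/σ² = 21/5 = 4.2.
μ̂ = (1·(-7) + 4.2·(-9.46)) / (1 + 4.2) = (-46.732)/5.2 = -11683/1300 ≈ -8.9869.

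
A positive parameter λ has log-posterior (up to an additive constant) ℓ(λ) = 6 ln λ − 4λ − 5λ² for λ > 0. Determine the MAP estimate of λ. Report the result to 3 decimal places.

ℓ'(λ) = 6/λ − 4 − 10λ. Setting this to zero and multiplying by λ: 10λ² + 4λ − 6 = 0.
λ = (−4 + √(4² + 4·10·6)) / (2·10) = (−4 + √256) / 20 = (−4 + 16)/20 = 3/5.
ℓ''(λ) = −6/λ² − 10 < 0, confirming a maximum.

λ̂_MAP = 0.600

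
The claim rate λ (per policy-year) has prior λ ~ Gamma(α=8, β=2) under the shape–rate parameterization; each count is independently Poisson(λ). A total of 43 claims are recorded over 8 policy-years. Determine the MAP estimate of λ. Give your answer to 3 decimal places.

Σxᵢ = 43, n = 8.
Posterior ∝ λ^7e^(−2λ) · λ^43e^(−8λ) = λ^50e^(−10λ), i.e. Gamma(shape=51, rate=10).
The mode of a Gamma(a, b) with a ≥ 1 (shape–rate) is (a−1)/b = 50/10 ≈ 5.000.

λ̂_MAP = 5.000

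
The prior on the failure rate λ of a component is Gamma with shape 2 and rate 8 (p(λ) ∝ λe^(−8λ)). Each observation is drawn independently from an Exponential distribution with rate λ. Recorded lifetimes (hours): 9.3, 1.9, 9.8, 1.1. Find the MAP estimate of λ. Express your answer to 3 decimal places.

λ̂_MAP = 0.166

The Exponential(rate=λ) likelihood is ∝ λ^n e^(−λΣtᵢ). Here n = 4 and Σtᵢ = 9.3 + 1.9 + 9.8 + 1.1 = 22.1.
Posterior ∝ λe^(−8λ) · λ^4e^(−22.1λ) = λ^5e^(−30.1λ), i.e. Gamma(6, 30.1).
Mode = (a−1)/b = 5/30.1 ≈ 0.166.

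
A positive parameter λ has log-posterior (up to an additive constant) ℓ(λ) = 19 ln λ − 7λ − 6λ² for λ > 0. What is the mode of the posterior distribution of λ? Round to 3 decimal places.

λ̂_MAP = 1.000

ℓ'(λ) = 19/λ − 7 − 12λ. Setting this to zero and multiplying by λ: 12λ² + 7λ − 19 = 0.
λ = (−7 + √(7² + 4·12·19)) / (2·12) = (−7 + √961) / 24 = (−7 + 31)/24 = 1.
ℓ''(λ) = −19/λ² − 12 < 0, confirming a maximum.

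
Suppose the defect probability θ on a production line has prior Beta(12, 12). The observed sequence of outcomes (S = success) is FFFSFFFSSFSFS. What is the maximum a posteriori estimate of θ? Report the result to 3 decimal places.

Prior: Beta(12, 12).
Data: 5 successes in 13 trials (from the sequence). The binomial likelihood contributes θ^5(1−θ)^8, so the posterior is Beta(12+5, 12+8) = Beta(17, 20).
For Beta(a, b) with a, b > 1 the mode is (a−1)/(a+b−2) = 16/35 ≈ 0.457.

θ̂_MAP = 0.457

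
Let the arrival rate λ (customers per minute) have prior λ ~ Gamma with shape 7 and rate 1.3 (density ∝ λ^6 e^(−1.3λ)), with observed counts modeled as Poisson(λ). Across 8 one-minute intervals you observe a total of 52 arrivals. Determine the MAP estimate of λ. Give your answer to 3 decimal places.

Σxᵢ = 52, n = 8.
Posterior ∝ λ^6e^(−1.3λ) · λ^52e^(−8λ) = λ^58e^(−9.3λ), i.e. Gamma(shape=59, rate=9.3).
The mode of a Gamma(a, b) with a ≥ 1 (shape–rate) is (a−1)/b = 58/9.3 ≈ 6.237.

λ̂_MAP = 6.237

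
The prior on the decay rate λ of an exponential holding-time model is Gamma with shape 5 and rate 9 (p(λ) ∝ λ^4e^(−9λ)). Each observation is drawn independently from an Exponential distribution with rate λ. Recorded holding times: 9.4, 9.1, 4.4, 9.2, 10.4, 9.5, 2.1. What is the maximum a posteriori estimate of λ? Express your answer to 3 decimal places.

λ̂_MAP = 0.174

The Exponential(rate=λ) likelihood is ∝ λ^n e^(−λΣtᵢ). Here n = 7 and Σtᵢ = 9.4 + 9.1 + 4.4 + 9.2 + 10.4 + 9.5 + 2.1 = 54.1.
Posterior ∝ λ^4e^(−9λ) · λ^7e^(−54.1λ) = λ^11e^(−63.1λ), i.e. Gamma(12, 63.1).
Mode = (a−1)/b = 11/63.1 ≈ 0.174.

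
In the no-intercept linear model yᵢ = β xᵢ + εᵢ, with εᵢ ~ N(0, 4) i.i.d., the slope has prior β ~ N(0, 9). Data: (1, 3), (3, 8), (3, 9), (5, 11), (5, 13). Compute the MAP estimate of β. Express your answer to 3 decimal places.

β̂_MAP = 2.506

log p(β | y) = −Σ(yᵢ − βxᵢ)²/(2·4) − β²/(2·9) + const.
Setting the derivative to zero: Σxᵢ(yᵢ − βxᵢ)/4 − β/9 = 0, so β = Σxᵢyᵢ / (Σxᵢ² + σ²/τ²).
Σxᵢyᵢ = 1·3 + 3·8 + 3·9 + 5·11 + 5·13 = 174; Σxᵢ² = 69; σ²/τ² = 4/9.
β̂_MAP = 174 / (69 + 4/9) = 174/(625/9) = 1566/625 ≈ 2.506.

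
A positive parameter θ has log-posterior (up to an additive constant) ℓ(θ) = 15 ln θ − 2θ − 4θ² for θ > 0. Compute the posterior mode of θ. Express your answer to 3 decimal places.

ℓ'(θ) = 15/θ − 2 − 8θ. Setting this to zero and multiplying by θ: 8θ² + 2θ − 15 = 0.
θ = (−2 + √(2² + 4·8·15)) / (2·8) = (−2 + √484) / 16 = (−2 + 22)/16 = 5/4.
ℓ''(θ) = −15/θ² − 8 < 0, confirming a maximum.

θ̂_MAP = 1.250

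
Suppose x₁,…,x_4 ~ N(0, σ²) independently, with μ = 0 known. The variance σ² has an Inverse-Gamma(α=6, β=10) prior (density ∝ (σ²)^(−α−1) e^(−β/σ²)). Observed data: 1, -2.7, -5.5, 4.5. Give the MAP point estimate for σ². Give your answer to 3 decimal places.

σ̂²_MAP = 4.377

Sum of squared deviations about the known mean: SS = (1−0)² + (-2.7−0)² + (-5.5−0)² + (4.5−0)² = 58.79.
The Normal likelihood contributes (σ²)^(−n/2) exp(−SS/(2σ²)), so the posterior is Inverse-Gamma(α + n/2, β + SS/2) = Inverse-Gamma(8, 39.395).
The mode of Inverse-Gamma(a, b) is b/(a+1) = 39.395/9 ≈ 4.377.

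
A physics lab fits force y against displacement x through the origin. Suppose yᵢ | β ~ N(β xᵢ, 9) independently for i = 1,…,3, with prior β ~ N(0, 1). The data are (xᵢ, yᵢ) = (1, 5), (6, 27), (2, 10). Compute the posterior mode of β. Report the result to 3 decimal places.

β̂_MAP = 3.740

log p(β | y) = −Σ(yᵢ − βxᵢ)²/(2·9) − β²/(2·1) + const.
Setting the derivative to zero: Σxᵢ(yᵢ − βxᵢ)/9 − β/1 = 0, so β = Σxᵢyᵢ / (Σxᵢ² + σ²/τ²).
Σxᵢyᵢ = 1·5 + 6·27 + 2·10 = 187; Σxᵢ² = 41; σ²/τ² = 9.
β̂_MAP = 187 / (41 + 9) = 187/50 ≈ 3.740.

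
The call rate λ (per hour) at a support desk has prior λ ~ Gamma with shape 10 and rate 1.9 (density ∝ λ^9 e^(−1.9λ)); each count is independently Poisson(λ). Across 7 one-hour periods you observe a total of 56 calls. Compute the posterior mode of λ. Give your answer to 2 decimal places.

Σxᵢ = 56, n = 7.
Posterior ∝ λ^9e^(−1.9λ) · λ^56e^(−7λ) = λ^65e^(−8.9λ), i.e. Gamma(shape=66, rate=8.9).
The mode of a Gamma(a, b) with a ≥ 1 (shape–rate) is (a−1)/b = 65/8.9 ≈ 7.30.

λ̂_MAP = 7.30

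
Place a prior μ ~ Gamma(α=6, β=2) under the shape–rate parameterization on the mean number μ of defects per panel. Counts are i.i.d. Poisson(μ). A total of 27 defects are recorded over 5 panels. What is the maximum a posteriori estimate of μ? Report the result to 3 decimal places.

Σxᵢ = 27, n = 5.
Posterior ∝ μ^5e^(−2μ) · μ^27e^(−5μ) = μ^32e^(−7μ), i.e. Gamma(shape=33, rate=7).
The mode of a Gamma(a, b) with a ≥ 1 (shape–rate) is (a−1)/b = 32/7 ≈ 4.571.

μ̂_MAP = 4.571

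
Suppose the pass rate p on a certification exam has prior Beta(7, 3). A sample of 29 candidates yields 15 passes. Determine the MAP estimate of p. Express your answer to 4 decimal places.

p̂_MAP = 0.5676

Prior: Beta(7, 3).
Data: 15 successes in 29 trials. The binomial likelihood contributes p^15(1−p)^14, so the posterior is Beta(7+15, 3+14) = Beta(22, 17).
For Beta(a, b) with a, b > 1 the mode is (a−1)/(a+b−2) = 21/37 ≈ 0.5676.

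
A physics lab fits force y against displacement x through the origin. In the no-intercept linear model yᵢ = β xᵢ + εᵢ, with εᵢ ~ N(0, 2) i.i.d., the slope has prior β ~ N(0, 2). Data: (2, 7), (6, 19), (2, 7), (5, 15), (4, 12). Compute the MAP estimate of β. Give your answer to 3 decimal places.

β̂_MAP = 3.081

log p(β | y) = −Σ(yᵢ − βxᵢ)²/(2·2) − β²/(2·2) + const.
Setting the derivative to zero: Σxᵢ(yᵢ − βxᵢ)/2 − β/2 = 0, so β = Σxᵢyᵢ / (Σxᵢ² + σ²/τ²).
Σxᵢyᵢ = 2·7 + 6·19 + 2·7 + 5·15 + 4·12 = 265; Σxᵢ² = 85; σ²/τ² = 1.
β̂_MAP = 265 / (85 + 1) = 265/86 ≈ 3.081.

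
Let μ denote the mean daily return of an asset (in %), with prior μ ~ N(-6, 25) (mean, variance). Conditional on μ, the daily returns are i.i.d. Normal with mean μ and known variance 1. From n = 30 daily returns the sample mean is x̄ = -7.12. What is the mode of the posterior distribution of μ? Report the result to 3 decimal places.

n = 30, x̄ = -7.12.
For a Normal prior and Normal likelihood with known variance, the posterior is Normal; its mode equals its mean, the precision-weighted average.
Prior precision 1/σ₀² = 1/25 = 0.04; data precision n/σ² = 30/1 = 30.
μ̂ = (0.04·(-6) + 30·(-7.12)) / (0.04 + 30) = (-213.84)/30.04 = -5346/751 ≈ -7.119.

μ̂_MAP = -7.119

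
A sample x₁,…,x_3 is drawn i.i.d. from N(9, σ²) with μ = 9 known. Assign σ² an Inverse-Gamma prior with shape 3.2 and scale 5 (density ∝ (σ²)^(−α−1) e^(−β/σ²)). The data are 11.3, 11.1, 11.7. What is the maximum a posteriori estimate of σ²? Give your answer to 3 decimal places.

Sum of squared deviations about the known mean: SS = (11.3−9)² + (11.1−9)² + (11.7−9)² = 16.99.
The Normal likelihood contributes (σ²)^(−n/2) exp(−SS/(2σ²)), so the posterior is Inverse-Gamma(α + n/2, β + SS/2) = Inverse-Gamma(4.7, 13.495).
The mode of Inverse-Gamma(a, b) is b/(a+1) = 13.495/5.7 ≈ 2.368.

σ̂²_MAP = 2.368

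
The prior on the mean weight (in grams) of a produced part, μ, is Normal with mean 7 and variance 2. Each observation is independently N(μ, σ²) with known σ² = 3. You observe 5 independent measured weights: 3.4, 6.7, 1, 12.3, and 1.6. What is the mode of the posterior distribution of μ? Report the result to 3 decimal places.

n = 5; x̄ = (3.4 + 6.7 + 1 + 12.3 + 1.6)/5 = 25/5 = 5.
For a Normal prior and Normal likelihood with known variance, the posterior is Normal; its mode equals its mean, the precision-weighted average.
Prior precision 1/σ₀² = 1/2 = 0.5; data precision n/σ² = 5/3.
μ̂ = (0.5·7 + (5/3)·5) / (0.5 + 5/3) = (71/6)/(13/6) = 71/13 ≈ 5.462.

μ̂_MAP = 5.462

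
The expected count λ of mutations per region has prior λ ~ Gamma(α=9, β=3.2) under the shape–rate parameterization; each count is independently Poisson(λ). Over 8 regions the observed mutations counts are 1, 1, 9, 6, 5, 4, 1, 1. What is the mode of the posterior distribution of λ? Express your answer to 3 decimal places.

λ̂_MAP = 3.214

Σxᵢ = 1+1+9+6+5+4+1+1 = 28, with n = 8.
Posterior ∝ λ^8e^(−3.2λ) · λ^28e^(−8λ) = λ^36e^(−11.2λ), i.e. Gamma(shape=37, rate=11.2).
The mode of a Gamma(a, b) with a ≥ 1 (shape–rate) is (a−1)/b = 36/11.2 ≈ 3.214.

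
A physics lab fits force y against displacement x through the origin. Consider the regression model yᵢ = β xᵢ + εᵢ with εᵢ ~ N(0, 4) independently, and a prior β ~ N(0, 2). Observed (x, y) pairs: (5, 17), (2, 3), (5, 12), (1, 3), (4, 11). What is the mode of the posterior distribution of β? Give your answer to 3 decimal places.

β̂_MAP = 2.712

log p(β | y) = −Σ(yᵢ − βxᵢ)²/(2·4) − β²/(2·2) + const.
Setting the derivative to zero: Σxᵢ(yᵢ − βxᵢ)/4 − β/2 = 0, so β = Σxᵢyᵢ / (Σxᵢ² + σ²/τ²).
Σxᵢyᵢ = 5·17 + 2·3 + 5·12 + 1·3 + 4·11 = 198; Σxᵢ² = 71; σ²/τ² = 2.
β̂_MAP = 198 / (71 + 2) = 198/73 ≈ 2.712.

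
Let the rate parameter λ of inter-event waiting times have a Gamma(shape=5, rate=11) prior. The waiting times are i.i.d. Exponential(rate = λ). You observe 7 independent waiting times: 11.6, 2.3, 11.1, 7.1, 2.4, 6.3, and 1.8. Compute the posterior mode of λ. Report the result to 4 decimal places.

λ̂_MAP = 0.2052

The Exponential(rate=λ) likelihood is ∝ λ^n e^(−λΣtᵢ). Here n = 7 and Σtᵢ = 11.6 + 2.3 + 11.1 + 7.1 + 2.4 + 6.3 + 1.8 = 42.6.
Posterior ∝ λ^4e^(−11λ) · λ^7e^(−42.6λ) = λ^11e^(−53.6λ), i.e. Gamma(12, 53.6).
Mode = (a−1)/b = 11/53.6 ≈ 0.2052.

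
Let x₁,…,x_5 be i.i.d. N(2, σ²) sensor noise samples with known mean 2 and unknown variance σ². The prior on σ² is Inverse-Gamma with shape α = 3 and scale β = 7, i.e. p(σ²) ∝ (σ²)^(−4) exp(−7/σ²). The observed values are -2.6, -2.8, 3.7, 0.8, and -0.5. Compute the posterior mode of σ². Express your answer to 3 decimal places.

Sum of squared deviations about the known mean: SS = (-2.6−2)² + (-2.8−2)² + (3.7−2)² + (0.8−2)² + (-0.5−2)² = 54.78.
The Normal likelihood contributes (σ²)^(−n/2) exp(−SS/(2σ²)), so the posterior is Inverse-Gamma(α + n/2, β + SS/2) = Inverse-Gamma(5.5, 34.39).
The mode of Inverse-Gamma(a, b) is b/(a+1) = 34.39/6.5 ≈ 5.291.

σ̂²_MAP = 5.291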